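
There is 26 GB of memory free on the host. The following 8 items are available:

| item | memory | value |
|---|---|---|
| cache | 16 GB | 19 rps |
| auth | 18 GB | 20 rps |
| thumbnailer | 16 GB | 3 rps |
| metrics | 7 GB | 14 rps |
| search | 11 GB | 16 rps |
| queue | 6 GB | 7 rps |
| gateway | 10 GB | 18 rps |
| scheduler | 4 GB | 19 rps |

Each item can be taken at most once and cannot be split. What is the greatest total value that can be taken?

Check high-value combinations within 26 GB:
- search+gateway+scheduler: memory 11+10+4=25, value 16+18+19=53
- metrics+gateway+scheduler: memory 7+10+4=21, value 14+18+19=51
- metrics+search+scheduler: memory 7+11+4=22, value 14+16+19=49
- cache+queue+scheduler: memory 16+6+4=26, value 19+7+19=45
Best: 53 rps.

53 rps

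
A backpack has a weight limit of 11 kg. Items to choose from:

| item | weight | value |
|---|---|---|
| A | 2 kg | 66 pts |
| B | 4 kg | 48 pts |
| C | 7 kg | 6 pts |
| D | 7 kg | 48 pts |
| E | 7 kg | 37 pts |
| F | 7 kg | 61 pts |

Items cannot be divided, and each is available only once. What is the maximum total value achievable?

127 pts

Check high-value combinations within 11 kg:
- A+F: weight 2+7=9, value 66+61=127
- A+B: weight 2+4=6, value 66+48=114
- A+D: weight 2+7=9, value 66+48=114
- B+F: weight 4+7=11, value 48+61=109
Best: 127 pts.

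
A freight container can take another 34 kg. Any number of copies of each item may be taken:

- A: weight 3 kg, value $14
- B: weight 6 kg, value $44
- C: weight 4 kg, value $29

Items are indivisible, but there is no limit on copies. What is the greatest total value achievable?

$249

Best value-per-unit is B at 44/6; filling with it alone gives 5×44 = 220.
Optimal mix: 5×B + 1×C → weight 34, value 249.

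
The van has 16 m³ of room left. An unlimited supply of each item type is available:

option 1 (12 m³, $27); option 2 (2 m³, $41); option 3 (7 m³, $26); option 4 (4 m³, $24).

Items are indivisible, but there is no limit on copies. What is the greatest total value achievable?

Best value-per-unit is option 2 at 41/2, and filling with it alone uses volume 8×2=16. No mix of the others beats 8×41 = 328.

$328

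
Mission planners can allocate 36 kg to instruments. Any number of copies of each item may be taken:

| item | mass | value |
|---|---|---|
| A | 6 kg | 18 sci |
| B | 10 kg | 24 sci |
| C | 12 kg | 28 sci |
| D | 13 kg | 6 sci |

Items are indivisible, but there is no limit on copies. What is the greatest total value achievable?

108 sci

Best value-per-unit is A at 18/6, and filling with it alone uses mass 6×6=36. No mix of the others beats 6×18 = 108.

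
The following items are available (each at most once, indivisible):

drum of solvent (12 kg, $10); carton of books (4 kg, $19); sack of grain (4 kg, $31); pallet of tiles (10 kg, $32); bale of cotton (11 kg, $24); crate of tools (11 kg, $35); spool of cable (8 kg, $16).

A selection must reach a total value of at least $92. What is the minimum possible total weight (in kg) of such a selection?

25

Subsets with value ≥ 92, sorted by total weight:
- sack of grain+pallet of tiles+crate of tools: weight 25, value 98
- carton of books+sack of grain+pallet of tiles+spool of cable: weight 26, value 98
Minimum weight: 25 kg.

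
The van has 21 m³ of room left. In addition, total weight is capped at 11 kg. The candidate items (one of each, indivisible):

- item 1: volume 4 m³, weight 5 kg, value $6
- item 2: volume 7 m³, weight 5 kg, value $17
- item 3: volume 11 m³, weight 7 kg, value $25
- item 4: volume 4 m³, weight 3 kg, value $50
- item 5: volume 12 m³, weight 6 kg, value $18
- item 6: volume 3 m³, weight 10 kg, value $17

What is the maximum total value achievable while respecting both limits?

Feasible sets respecting both limits:
- item 3+item 4: volume 15, weight 10, value 75
- item 4+item 5: volume 16, weight 9, value 68
- item 2+item 4: volume 11, weight 8, value 67
- item 1+item 4: volume 8, weight 8, value 56
Best: $75.

$75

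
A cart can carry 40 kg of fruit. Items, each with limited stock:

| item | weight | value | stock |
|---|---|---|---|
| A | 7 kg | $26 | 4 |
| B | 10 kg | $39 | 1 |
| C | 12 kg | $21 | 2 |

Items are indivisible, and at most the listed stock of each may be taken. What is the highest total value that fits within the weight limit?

Best selections within weight 40 and stock limits:
- 4×A + 1×B: weight 38, value 143
- 4×A + 1×C: weight 40, value 125
- 3×A + 1×B: weight 31, value 117
- 2×A + 1×B + 1×C: weight 36, value 112
Best: $143.

$143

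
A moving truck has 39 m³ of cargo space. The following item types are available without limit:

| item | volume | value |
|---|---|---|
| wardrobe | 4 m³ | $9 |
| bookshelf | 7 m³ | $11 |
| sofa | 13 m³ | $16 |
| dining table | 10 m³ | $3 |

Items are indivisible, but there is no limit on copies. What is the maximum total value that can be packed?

Best value-per-unit is wardrobe at 9/4; filling with it alone gives 9×9 = 81.
Optimal mix: 8×wardrobe + 1×bookshelf → volume 39, value 83.

$83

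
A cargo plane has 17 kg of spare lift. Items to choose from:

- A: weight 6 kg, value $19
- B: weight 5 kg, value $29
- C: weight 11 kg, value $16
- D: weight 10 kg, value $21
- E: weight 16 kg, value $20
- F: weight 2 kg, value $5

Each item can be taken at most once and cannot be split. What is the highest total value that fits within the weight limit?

$55

Check high-value combinations within 17 kg:
- B+D+F: weight 5+10+2=17, value 29+21+5=55
- A+B+F: weight 6+5+2=13, value 19+29+5=53
- B+D: weight 5+10=15, value 29+21=50
Best: $55.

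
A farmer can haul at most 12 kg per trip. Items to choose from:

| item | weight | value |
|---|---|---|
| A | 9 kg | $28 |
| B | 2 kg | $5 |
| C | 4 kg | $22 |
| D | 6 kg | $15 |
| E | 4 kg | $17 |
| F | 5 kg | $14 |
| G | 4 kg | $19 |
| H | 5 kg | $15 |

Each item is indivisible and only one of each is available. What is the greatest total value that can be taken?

$58

Check high-value combinations within 12 kg:
- C+E+G: weight 4+4+4=12, value 22+17+19=58
- B+C+G: weight 2+4+4=10, value 5+22+19=46
- B+C+E: weight 2+4+4=10, value 5+22+17=44
- B+C+H: weight 2+4+5=11, value 5+22+15=42
- B+C+D: weight 2+4+6=12, value 5+22+15=42
Best: $58.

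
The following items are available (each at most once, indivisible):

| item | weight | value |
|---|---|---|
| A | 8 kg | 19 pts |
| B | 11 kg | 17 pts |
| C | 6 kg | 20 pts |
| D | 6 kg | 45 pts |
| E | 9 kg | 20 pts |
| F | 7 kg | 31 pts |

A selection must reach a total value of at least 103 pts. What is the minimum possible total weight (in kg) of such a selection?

27

Subsets with value ≥ 103, sorted by total weight:
- A+C+D+F: weight 27, value 115
- C+D+E+F: weight 28, value 116
- A+C+D+E: weight 29, value 104
Minimum weight: 27 kg.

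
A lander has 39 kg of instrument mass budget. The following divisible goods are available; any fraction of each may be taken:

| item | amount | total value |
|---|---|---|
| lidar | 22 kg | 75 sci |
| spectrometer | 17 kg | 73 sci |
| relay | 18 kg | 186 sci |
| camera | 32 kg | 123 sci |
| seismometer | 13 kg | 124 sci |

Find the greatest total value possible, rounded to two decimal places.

Take in order of value per unit:
- relay (186/18 per unit): all 18 → value 186, running total 186.00
- seismometer (124/13 per unit): all 13 → value 124, running total 310.00
- spectrometer (73/17 per unit): 8 of 17 → value 8×73/17 = 34.3529, running total 344.35
Total 344.35.

344.35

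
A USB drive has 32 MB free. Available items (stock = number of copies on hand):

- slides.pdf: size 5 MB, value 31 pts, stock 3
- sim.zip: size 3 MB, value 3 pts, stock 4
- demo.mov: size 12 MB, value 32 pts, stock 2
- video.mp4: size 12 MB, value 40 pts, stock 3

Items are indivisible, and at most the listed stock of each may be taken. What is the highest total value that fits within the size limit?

Top feasible selections:
- 3×slides.pdf + 1×sim.zip + 1×video.mp4: size 30, value 136
- 3×slides.pdf + 1×video.mp4: size 27, value 133
- 3×slides.pdf + 1×sim.zip + 1×demo.mov: size 30, value 128
Best: 136 pts.

136 pts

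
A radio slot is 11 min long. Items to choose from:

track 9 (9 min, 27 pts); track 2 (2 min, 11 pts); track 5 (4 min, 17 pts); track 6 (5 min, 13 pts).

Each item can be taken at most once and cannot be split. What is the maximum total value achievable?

41 pts

This is a 0/1 knapsack; check combinations near the capacity.
- track 2+track 5+track 6: duration 2+4+5=11, value 11+17+13=41
- track 9+track 2: duration 9+2=11, value 27+11=38
- track 5+track 6: duration 4+5=9, value 17+13=30
- track 2+track 5: duration 2+4=6, value 11+17=28
- track 9: duration 9, value 27
Best: 41 pts.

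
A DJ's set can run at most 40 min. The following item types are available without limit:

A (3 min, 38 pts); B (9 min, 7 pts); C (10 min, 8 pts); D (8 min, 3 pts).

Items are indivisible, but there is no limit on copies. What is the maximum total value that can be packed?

Best value-per-unit is A at 38/3, and filling with it alone uses duration 13×3=39. No mix of the others beats 13×38 = 494.

494 pts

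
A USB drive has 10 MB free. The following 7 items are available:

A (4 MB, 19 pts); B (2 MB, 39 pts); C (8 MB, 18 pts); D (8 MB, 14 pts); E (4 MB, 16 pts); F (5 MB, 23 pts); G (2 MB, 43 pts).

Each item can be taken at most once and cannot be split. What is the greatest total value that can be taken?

Check high-value combinations within 10 MB:
- B+F+G: size 2+5+2=9, value 39+23+43=105
- A+B+G: size 4+2+2=8, value 19+39+43=101
- B+E+G: size 2+4+2=8, value 39+16+43=98
- B+G: size 2+2=4, value 39+43=82
- A+E+G: size 4+4+2=10, value 19+16+43=78
Best: 105 pts.

105 pts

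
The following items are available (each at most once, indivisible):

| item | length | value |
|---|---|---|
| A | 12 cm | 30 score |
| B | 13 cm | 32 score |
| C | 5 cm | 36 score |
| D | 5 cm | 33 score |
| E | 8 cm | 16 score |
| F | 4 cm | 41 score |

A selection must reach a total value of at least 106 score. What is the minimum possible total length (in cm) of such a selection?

14

Subsets with value ≥ 106, sorted by total length:
- C+D+F: length 14, value 110
- A+C+F: length 21, value 107
- C+D+E+F: length 22, value 126
Minimum length: 14 cm.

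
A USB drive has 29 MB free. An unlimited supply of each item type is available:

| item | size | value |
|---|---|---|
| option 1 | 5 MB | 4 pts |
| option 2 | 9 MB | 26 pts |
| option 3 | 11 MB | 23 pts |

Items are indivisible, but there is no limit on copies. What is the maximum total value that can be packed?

Best value-per-unit is option 2 at 26/9, and filling with it alone uses size 3×9=27. No mix of the others beats 3×26 = 78.

78 pts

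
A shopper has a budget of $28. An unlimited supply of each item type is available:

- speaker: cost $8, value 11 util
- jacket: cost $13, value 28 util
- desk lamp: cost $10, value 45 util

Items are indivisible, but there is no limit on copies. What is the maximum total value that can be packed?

Best value-per-unit is desk lamp at 45/10; filling with it alone gives 2×45 = 90.
Optimal mix: 1×speaker + 2×desk lamp → cost 28, value 101.

101 util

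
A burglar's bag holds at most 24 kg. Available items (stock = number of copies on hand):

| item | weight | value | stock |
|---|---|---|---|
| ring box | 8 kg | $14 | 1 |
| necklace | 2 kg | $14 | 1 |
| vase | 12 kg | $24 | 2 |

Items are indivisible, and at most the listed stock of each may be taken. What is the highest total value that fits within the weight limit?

Best selections within weight 24 and stock limits:
- 1×ring box + 1×necklace + 1×vase: weight 22, value 52
- 2×vase: weight 24, value 48
Best: $52.

$52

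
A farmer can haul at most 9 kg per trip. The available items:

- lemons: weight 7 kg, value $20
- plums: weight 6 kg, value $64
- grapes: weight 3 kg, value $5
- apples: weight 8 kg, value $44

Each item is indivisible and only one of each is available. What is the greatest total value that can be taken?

Check high-value combinations within 9 kg:
- plums+grapes: weight 6+3=9, value 64+5=69
- plums: weight 6, value 64
- apples: weight 8, value 44
- lemons: weight 7, value 20
Best: $69.

$69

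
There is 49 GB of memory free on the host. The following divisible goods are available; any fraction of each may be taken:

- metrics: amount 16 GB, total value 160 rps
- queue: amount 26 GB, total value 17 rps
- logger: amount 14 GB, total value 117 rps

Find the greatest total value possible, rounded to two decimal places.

289.42

Take in order of value per unit:
- metrics (160/16 per unit): all 16 → value 160, running total 160.00
- logger (117/14 per unit): all 14 → value 117, running total 277.00
- queue (17/26 per unit): 19 of 26 → value 19×17/26 = 12.4231, running total 289.42
Total 289.42.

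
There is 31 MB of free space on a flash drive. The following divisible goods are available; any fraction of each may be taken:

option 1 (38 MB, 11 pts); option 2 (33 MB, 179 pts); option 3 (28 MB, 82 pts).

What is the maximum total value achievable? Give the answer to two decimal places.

168.15

Take in order of value per unit:
- option 2 (179/33 per unit): 31 of 33 → value 31×179/33 = 168.1515, running total 168.15
Total 168.15.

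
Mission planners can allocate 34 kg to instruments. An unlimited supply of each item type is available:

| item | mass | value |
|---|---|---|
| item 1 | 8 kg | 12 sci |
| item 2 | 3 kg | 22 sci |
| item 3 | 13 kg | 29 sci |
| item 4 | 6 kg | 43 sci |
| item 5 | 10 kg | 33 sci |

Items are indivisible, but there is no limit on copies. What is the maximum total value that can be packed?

242 sci

Best value-per-unit is item 2 at 22/3, and filling with it alone uses mass 11×3=33. No mix of the others beats 11×22 = 242.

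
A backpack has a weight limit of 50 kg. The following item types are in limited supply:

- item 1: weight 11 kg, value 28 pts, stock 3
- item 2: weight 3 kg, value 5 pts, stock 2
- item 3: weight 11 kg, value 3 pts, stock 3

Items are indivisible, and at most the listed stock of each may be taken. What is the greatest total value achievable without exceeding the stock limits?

Top feasible selections:
- 3×item 1 + 2×item 2 + 1×item 3: weight 50, value 97
- 3×item 1 + 2×item 2: weight 39, value 94
- 3×item 1 + 1×item 2 + 1×item 3: weight 47, value 92
Best: 97 pts.

97 pts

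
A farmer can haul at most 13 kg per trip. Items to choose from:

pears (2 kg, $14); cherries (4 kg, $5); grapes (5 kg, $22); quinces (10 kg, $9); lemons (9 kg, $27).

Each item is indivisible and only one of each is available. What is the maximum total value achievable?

Check high-value combinations within 13 kg:
- pears+cherries+grapes: weight 2+4+5=11, value 14+5+22=41
- pears+lemons: weight 2+9=11, value 14+27=41
- pears+grapes: weight 2+5=7, value 14+22=36
Best: $41.

$41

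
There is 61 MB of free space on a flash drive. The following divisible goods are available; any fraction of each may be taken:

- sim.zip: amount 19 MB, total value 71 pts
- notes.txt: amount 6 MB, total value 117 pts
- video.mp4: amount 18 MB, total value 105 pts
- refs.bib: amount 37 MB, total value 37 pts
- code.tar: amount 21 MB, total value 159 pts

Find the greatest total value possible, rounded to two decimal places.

440.79

Take in order of value per unit:
- notes.txt (117/6 per unit): all 6 → value 117, running total 117.00
- code.tar (159/21 per unit): all 21 → value 159, running total 276.00
- video.mp4 (105/18 per unit): all 18 → value 105, running total 381.00
- sim.zip (71/19 per unit): 16 of 19 → value 16×71/19 = 59.7895, running total 440.79
Total 440.79.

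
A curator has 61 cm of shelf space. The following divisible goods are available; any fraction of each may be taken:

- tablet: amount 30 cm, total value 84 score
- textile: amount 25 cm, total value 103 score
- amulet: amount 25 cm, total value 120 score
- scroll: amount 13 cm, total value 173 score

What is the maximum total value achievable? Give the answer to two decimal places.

Take in order of value per unit:
- scroll (173/13 per unit): all 13 → value 173, running total 173.00
- amulet (120/25 per unit): all 25 → value 120, running total 293.00
- textile (103/25 per unit): 23 of 25 → value 23×103/25 = 94.7600, running total 387.76
Total 387.76.

387.76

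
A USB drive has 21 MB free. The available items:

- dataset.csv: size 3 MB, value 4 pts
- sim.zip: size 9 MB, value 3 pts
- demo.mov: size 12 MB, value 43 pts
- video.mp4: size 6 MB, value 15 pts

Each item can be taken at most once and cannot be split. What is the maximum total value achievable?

Check high-value combinations within 21 MB:
- dataset.csv+demo.mov+video.mp4: size 3+12+6=21, value 4+43+15=62
- demo.mov+video.mp4: size 12+6=18, value 43+15=58
- dataset.csv+demo.mov: size 3+12=15, value 4+43=47
- sim.zip+demo.mov: size 9+12=21, value 3+43=46
- demo.mov: size 12, value 43
Best: 62 pts.

62 pts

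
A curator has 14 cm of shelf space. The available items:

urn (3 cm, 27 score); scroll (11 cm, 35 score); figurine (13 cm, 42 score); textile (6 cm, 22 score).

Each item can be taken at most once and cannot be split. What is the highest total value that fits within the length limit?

62 score

Check high-value combinations within 14 cm:
- urn+scroll: length 3+11=14, value 27+35=62
- urn+textile: length 3+6=9, value 27+22=49
- figurine: length 13, value 42
- scroll: length 11, value 35
Best: 62 score.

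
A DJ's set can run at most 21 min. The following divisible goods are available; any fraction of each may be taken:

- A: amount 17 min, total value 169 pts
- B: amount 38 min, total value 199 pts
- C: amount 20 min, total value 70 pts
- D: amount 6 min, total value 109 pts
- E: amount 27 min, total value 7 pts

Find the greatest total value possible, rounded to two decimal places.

Take in order of value per unit:
- D (109/6 per unit): all 6 → value 109, running total 109.00
- A (169/17 per unit): 15 of 17 → value 15×169/17 = 149.1176, running total 258.12
Total 258.12.

258.12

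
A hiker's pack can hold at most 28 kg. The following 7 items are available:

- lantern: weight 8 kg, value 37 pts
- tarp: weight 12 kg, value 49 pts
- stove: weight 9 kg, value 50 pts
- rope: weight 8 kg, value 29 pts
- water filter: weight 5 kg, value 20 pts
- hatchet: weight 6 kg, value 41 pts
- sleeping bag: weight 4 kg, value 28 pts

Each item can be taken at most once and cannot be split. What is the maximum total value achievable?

156 pts

Check high-value combinations within 28 kg:
- lantern+stove+hatchet+sleeping bag: weight 8+9+6+4=27, value 37+50+41+28=156
- stove+rope+hatchet+sleeping bag: weight 9+8+6+4=27, value 50+29+41+28=148
- lantern+stove+water filter+hatchet: weight 8+9+5+6=28, value 37+50+20+41=148
- tarp+stove+hatchet: weight 12+9+6=27, value 49+50+41=140
- stove+rope+water filter+hatchet: weight 9+8+5+6=28, value 50+29+20+41=140
Best: 156 pts.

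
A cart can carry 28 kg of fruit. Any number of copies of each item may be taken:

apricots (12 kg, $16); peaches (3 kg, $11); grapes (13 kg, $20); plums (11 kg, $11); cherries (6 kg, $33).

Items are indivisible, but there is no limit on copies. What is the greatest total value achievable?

$143

Best value-per-unit is cherries at 33/6; filling with it alone gives 4×33 = 132.
Optimal mix: 1×peaches + 4×cherries → weight 27, value 143.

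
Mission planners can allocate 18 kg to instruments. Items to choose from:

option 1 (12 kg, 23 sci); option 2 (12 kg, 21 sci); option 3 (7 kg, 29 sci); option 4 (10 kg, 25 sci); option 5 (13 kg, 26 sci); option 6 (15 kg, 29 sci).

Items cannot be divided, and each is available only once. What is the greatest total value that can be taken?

This is a 0/1 knapsack; check combinations near the capacity.
- option 3+option 4: mass 7+10=17, value 29+25=54
- option 3: mass 7, value 29
- option 6: mass 15, value 29
Best: 54 sci.

54 sci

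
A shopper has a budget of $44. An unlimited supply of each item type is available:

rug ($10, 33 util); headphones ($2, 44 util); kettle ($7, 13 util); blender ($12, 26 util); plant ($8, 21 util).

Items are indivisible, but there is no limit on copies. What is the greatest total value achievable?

Best value-per-unit is headphones at 44/2, and filling with it alone uses cost 22×2=44. No mix of the others beats 22×44 = 968.

968 util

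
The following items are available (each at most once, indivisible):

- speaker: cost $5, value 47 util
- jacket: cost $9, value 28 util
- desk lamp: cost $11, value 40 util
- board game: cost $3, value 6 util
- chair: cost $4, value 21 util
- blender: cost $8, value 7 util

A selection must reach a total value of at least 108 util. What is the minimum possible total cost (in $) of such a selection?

Subsets with value ≥ 108, sorted by total cost:
- speaker+desk lamp+chair: cost 20, value 108
- speaker+desk lamp+board game+chair: cost 23, value 114
- speaker+jacket+desk lamp: cost 25, value 115
Minimum cost: 20 $.

20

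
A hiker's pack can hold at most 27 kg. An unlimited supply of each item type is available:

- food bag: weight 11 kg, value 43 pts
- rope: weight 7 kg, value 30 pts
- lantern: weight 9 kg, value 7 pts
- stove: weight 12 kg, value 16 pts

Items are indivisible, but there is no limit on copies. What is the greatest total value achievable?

Best value-per-unit is rope at 30/7; filling with it alone gives 3×30 = 90.
Optimal mix: 1×food bag + 2×rope → weight 25, value 103.

103 pts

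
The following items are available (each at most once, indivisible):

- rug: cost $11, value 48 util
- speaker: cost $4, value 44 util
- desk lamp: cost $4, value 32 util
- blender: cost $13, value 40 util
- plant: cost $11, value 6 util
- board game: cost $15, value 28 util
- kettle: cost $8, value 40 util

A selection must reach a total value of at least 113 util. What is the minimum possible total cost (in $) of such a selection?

16

Subsets with value ≥ 113, sorted by total cost:
- speaker+desk lamp+kettle: cost 16, value 116
- rug+speaker+desk lamp: cost 19, value 124
- speaker+desk lamp+blender: cost 21, value 116
- rug+speaker+kettle: cost 23, value 132
Minimum cost: 16 $.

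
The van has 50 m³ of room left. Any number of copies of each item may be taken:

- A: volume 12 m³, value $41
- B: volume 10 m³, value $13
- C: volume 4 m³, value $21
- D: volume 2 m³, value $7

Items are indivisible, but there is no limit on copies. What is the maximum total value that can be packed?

Best value-per-unit is C at 21/4; filling with it alone gives 12×21 = 252.
Optimal mix: 12×C + 1×D → volume 50, value 259.

$259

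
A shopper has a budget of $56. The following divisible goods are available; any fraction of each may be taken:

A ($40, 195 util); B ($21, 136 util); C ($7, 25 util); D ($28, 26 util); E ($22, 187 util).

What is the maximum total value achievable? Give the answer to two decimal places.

386.38

Take in order of value per unit:
- E (187/22 per unit): all 22 → value 187, running total 187.00
- B (136/21 per unit): all 21 → value 136, running total 323.00
- A (195/40 per unit): 13 of 40 → value 13×195/40 = 63.3750, running total 386.38
Total 386.38.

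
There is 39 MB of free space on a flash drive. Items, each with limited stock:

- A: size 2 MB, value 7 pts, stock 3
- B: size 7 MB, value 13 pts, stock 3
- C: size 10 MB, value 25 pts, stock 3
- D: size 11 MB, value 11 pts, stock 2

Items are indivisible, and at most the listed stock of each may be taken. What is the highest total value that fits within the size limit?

96 pts

Top feasible selections:
- 3×A + 3×C: size 36, value 96
- 1×A + 1×B + 3×C: size 39, value 95
Best: 96 pts.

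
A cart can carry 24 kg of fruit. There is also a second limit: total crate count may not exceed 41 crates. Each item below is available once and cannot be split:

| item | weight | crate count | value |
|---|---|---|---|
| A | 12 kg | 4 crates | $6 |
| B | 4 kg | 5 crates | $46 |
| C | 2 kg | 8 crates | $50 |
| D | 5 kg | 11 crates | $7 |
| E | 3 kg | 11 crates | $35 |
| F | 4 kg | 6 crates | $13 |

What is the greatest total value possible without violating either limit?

$151

Feasible sets respecting both limits:
- B+C+D+E+F: weight 18, crate count 41, value 151
- B+C+E+F: weight 13, crate count 30, value 144
- B+C+D+E: weight 14, crate count 35, value 138
- A+B+C+E: weight 21, crate count 28, value 137
Best: $151.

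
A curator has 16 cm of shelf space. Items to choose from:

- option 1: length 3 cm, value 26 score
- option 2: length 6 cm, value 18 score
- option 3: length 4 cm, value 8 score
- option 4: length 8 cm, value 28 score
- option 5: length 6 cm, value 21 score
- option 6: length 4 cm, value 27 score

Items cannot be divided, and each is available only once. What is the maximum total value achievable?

Check high-value combinations within 16 cm:
- option 1+option 4+option 6: length 3+8+4=15, value 26+28+27=81
- option 1+option 5+option 6: length 3+6+4=13, value 26+21+27=74
- option 1+option 2+option 6: length 3+6+4=13, value 26+18+27=71
- option 2+option 5+option 6: length 6+6+4=16, value 18+21+27=66
- option 1+option 2+option 5: length 3+6+6=15, value 26+18+21=65
Best: 81 score.

81 score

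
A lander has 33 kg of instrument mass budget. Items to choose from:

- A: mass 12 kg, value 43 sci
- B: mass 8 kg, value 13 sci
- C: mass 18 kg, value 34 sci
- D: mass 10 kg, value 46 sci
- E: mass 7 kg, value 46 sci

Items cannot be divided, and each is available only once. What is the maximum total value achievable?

135 sci

Check high-value combinations within 33 kg:
- A+D+E: mass 12+10+7=29, value 43+46+46=135
- B+D+E: mass 8+10+7=25, value 13+46+46=105
- A+B+E: mass 12+8+7=27, value 43+13+46=102
- A+B+D: mass 12+8+10=30, value 43+13+46=102
- B+C+E: mass 8+18+7=33, value 13+34+46=93
Best: 135 sci.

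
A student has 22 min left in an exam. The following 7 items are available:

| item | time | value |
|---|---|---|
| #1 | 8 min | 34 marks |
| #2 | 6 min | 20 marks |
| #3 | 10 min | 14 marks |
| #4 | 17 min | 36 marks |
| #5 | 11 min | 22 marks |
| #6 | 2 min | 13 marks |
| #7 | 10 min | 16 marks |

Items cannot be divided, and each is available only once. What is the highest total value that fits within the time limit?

Check high-value combinations within 22 min:
- #1+#5+#6: time 8+11+2=21, value 34+22+13=69
- #1+#2+#6: time 8+6+2=16, value 34+20+13=67
- #1+#6+#7: time 8+2+10=20, value 34+13+16=63
Best: 69 marks.

69 marks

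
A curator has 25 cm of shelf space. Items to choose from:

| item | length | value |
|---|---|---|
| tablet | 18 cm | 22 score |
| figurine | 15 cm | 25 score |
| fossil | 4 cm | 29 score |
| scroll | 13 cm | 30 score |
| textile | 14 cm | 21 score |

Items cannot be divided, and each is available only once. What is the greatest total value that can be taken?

59 score

Check high-value combinations within 25 cm:
- fossil+scroll: length 4+13=17, value 29+30=59
- figurine+fossil: length 15+4=19, value 25+29=54
- tablet+fossil: length 18+4=22, value 22+29=51
Best: 59 score.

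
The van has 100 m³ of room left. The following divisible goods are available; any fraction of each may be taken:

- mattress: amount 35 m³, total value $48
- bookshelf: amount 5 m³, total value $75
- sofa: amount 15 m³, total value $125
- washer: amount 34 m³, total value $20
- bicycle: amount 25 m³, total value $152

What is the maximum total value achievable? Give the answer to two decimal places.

411.76

Take in order of value per unit:
- bookshelf (75/5 per unit): all 5 → value 75, running total 75.00
- sofa (125/15 per unit): all 15 → value 125, running total 200.00
- bicycle (152/25 per unit): all 25 → value 152, running total 352.00
- mattress (48/35 per unit): all 35 → value 48, running total 400.00
- washer (20/34 per unit): 20 of 34 → value 20×20/34 = 11.7647, running total 411.76
Total 411.76.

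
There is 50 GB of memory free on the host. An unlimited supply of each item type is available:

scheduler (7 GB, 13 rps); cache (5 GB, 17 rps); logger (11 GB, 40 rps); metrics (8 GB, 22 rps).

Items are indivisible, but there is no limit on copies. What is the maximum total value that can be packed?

Best value-per-unit is logger at 40/11; filling with it alone gives 4×40 = 160.
Optimal mix: 1×cache + 4×logger → memory 49, value 177.

177 rps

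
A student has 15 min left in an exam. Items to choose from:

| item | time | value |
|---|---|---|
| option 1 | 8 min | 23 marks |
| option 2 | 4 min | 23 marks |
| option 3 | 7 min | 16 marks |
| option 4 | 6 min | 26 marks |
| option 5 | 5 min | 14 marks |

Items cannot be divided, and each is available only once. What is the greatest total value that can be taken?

63 marks

Check high-value combinations within 15 min:
- option 2+option 4+option 5: time 4+6+5=15, value 23+26+14=63
- option 2+option 4: time 4+6=10, value 23+26=49
- option 1+option 4: time 8+6=14, value 23+26=49
- option 1+option 2: time 8+4=12, value 23+23=46
- option 3+option 4: time 7+6=13, value 16+26=42
Best: 63 marks.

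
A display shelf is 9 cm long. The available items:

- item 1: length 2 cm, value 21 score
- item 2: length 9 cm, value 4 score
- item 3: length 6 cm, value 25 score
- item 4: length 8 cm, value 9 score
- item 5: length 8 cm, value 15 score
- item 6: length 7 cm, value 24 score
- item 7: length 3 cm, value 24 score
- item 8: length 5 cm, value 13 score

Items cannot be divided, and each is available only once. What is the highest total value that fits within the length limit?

49 score

Check high-value combinations within 9 cm:
- item 3+item 7: length 6+3=9, value 25+24=49
- item 1+item 3: length 2+6=8, value 21+25=46
- item 1+item 7: length 2+3=5, value 21+24=45
Best: 49 score.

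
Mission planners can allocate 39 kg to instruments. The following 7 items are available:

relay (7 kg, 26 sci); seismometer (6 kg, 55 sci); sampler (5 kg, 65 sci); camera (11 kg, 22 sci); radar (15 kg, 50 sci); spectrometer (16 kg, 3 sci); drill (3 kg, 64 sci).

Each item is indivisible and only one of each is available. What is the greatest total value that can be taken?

Check high-value combinations within 39 kg:
- relay+seismometer+sampler+radar+drill: mass 7+6+5+15+3=36, value 26+55+65+50+64=260
- seismometer+sampler+radar+drill: mass 6+5+15+3=29, value 55+65+50+64=234
- relay+seismometer+sampler+camera+drill: mass 7+6+5+11+3=32, value 26+55+65+22+64=232
Best: 260 sci.

260 sci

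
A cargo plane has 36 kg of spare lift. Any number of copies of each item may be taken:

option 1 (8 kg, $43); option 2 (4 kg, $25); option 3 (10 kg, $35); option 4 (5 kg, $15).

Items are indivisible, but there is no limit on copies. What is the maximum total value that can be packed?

$225

Best value-per-unit is option 2 at 25/4, and filling with it alone uses weight 9×4=36. No mix of the others beats 9×25 = 225.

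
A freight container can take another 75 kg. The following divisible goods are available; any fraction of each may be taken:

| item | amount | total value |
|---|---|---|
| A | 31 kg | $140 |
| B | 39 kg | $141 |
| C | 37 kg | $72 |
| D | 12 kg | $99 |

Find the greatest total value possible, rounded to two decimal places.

354.69

Take in order of value per unit:
- D (99/12 per unit): all 12 → value 99, running total 99.00
- A (140/31 per unit): all 31 → value 140, running total 239.00
- B (141/39 per unit): 32 of 39 → value 32×141/39 = 115.6923, running total 354.69
Total 354.69.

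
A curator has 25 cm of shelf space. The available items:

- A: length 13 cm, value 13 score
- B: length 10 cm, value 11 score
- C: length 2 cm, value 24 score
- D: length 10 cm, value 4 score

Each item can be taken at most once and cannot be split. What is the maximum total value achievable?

Check high-value combinations within 25 cm:
- A+B+C: length 13+10+2=25, value 13+11+24=48
- A+C+D: length 13+2+10=25, value 13+24+4=41
- B+C+D: length 10+2+10=22, value 11+24+4=39
- A+C: length 13+2=15, value 13+24=37
- B+C: length 10+2=12, value 11+24=35
Best: 48 score.

48 score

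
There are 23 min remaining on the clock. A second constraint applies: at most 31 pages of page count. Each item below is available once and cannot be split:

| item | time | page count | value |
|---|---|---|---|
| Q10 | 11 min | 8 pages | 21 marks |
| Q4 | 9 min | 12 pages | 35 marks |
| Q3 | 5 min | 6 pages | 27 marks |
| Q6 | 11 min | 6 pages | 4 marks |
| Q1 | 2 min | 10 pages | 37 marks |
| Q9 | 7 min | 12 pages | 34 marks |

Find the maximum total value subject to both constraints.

99 marks

Feasible sets respecting both limits:
- Q4+Q3+Q1: time 16, page count 28, value 99
- Q3+Q1+Q9: time 14, page count 28, value 98
- Q4+Q3+Q9: time 21, page count 30, value 96
- Q10+Q4+Q1: time 22, page count 30, value 93
Best: 99 marks.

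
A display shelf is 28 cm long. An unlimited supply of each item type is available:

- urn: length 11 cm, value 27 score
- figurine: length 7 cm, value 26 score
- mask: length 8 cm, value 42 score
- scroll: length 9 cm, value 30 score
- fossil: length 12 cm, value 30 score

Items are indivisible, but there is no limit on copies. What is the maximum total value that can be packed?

Best value-per-unit is mask at 42/8, and filling with it alone uses length 3×8=24. No mix of the others beats 3×42 = 126.

126 score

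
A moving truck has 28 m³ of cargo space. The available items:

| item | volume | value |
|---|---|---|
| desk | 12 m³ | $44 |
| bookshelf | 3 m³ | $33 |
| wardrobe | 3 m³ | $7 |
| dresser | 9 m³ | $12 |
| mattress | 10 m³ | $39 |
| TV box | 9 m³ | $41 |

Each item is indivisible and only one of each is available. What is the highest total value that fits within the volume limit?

$125

Check high-value combinations within 28 m³:
- desk+bookshelf+wardrobe+TV box: volume 12+3+3+9=27, value 44+33+7+41=125
- desk+bookshelf+wardrobe+mattress: volume 12+3+3+10=28, value 44+33+7+39=123
- bookshelf+wardrobe+mattress+TV box: volume 3+3+10+9=25, value 33+7+39+41=120
Best: $125.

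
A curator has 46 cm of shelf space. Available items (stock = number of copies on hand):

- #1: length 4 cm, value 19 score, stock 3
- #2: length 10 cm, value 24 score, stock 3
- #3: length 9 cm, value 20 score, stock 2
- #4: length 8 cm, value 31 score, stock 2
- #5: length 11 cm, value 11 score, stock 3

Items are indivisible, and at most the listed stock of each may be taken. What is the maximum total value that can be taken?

Best selections within length 46 and stock limits:
- 3×#1 + 2×#3 + 2×#4: length 46, value 159
- 2×#1 + 2×#2 + 2×#4: length 44, value 148
Best: 159 score.

159 score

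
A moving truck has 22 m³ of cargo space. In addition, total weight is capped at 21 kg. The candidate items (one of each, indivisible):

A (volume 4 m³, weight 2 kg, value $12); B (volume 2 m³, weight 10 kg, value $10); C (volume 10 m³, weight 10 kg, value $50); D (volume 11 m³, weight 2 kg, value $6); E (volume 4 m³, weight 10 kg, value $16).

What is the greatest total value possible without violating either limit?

Feasible sets respecting both limits:
- C+E: volume 14, weight 20, value 66
- A+C: volume 14, weight 12, value 62
- B+C: volume 12, weight 20, value 60
- C+D: volume 21, weight 12, value 56
Best: $66.

$66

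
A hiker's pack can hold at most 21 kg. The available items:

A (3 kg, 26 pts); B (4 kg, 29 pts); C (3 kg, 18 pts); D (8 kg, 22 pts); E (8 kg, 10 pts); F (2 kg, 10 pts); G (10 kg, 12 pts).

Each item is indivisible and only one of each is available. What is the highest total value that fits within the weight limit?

105 pts

Check high-value combinations within 21 kg:
- A+B+C+D+F: weight 3+4+3+8+2=20, value 26+29+18+22+10=105
- A+B+C+D: weight 3+4+3+8=18, value 26+29+18+22=95
- A+B+C+E+F: weight 3+4+3+8+2=20, value 26+29+18+10+10=93
Best: 105 pts.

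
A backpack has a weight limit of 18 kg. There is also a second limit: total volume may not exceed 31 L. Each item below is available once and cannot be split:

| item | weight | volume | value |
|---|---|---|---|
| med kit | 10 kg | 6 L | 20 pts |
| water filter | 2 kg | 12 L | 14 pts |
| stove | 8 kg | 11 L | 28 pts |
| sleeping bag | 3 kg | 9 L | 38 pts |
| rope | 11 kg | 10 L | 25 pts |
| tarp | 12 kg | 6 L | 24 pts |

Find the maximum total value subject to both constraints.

77 pts

Feasible sets respecting both limits:
- water filter+sleeping bag+rope: weight 16, volume 31, value 77
- water filter+sleeping bag+tarp: weight 17, volume 27, value 76
- med kit+water filter+sleeping bag: weight 15, volume 27, value 72
Best: 77 pts.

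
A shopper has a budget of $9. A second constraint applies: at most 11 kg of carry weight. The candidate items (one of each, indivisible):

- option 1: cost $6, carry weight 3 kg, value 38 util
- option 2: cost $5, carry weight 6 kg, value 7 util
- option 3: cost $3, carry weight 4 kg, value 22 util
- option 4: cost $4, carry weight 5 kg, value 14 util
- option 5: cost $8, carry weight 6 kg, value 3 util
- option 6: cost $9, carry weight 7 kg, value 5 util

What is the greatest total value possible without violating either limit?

60 util

Feasible sets respecting both limits:
- option 1+option 3: cost 9, carry weight 7, value 60
- option 1: cost 6, carry weight 3, value 38
- option 3+option 4: cost 7, carry weight 9, value 36
- option 2+option 3: cost 8, carry weight 10, value 29
Best: 60 util.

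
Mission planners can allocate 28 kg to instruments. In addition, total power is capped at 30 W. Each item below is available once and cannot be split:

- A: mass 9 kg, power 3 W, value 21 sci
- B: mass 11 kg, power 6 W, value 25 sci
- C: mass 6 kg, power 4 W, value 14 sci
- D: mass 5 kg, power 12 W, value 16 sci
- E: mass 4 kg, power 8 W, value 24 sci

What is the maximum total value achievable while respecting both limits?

Feasible sets respecting both limits:
- B+C+D+E: mass 26, power 30, value 79
- A+C+D+E: mass 24, power 27, value 75
- A+B+E: mass 24, power 17, value 70
Best: 79 sci.

79 sci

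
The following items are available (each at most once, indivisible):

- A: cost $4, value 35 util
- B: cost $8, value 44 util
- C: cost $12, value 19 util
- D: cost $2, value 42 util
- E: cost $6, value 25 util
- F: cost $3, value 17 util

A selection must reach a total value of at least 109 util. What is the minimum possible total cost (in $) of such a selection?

14

Subsets with value ≥ 109, sorted by total cost:
- A+B+D: cost 14, value 121
- A+D+E+F: cost 15, value 119
- B+D+E: cost 16, value 111
- A+B+D+F: cost 17, value 138
Minimum cost: 14 $.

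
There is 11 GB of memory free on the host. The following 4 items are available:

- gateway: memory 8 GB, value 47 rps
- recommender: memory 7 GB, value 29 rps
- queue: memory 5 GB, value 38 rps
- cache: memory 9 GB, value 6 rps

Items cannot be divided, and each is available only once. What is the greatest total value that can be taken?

47 rps

This is a 0/1 knapsack; check combinations near the capacity.
- gateway: memory 8, value 47
- queue: memory 5, value 38
- recommender: memory 7, value 29
- cache: memory 9, value 6
Best: 47 rps.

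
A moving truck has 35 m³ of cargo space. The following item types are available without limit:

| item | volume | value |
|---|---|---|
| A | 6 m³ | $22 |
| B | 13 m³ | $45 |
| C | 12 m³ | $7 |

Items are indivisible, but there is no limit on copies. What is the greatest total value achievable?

$112

Best value-per-unit is A at 22/6; filling with it alone gives 5×22 = 110.
Optimal mix: 1×A + 2×B → volume 32, value 112.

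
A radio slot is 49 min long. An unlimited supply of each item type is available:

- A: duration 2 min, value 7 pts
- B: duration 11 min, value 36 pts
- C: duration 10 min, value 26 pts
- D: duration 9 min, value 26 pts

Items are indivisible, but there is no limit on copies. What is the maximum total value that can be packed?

169 pts

Best value-per-unit is A at 7/2; filling with it alone gives 24×7 = 168.
Optimal mix: 19×A + 1×B → duration 49, value 169.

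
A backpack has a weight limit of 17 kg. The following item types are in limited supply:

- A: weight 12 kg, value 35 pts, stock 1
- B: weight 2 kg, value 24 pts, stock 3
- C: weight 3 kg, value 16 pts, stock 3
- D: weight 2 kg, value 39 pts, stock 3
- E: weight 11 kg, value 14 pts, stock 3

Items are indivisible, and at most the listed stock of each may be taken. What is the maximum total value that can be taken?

205 pts

Best selections within weight 17 and stock limits:
- 3×B + 1×C + 3×D: weight 15, value 205
- 2×B + 2×C + 3×D: weight 16, value 197
Best: 205 pts.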